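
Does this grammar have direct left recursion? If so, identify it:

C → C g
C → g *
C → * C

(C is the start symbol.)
Direct left recursion occurs when N → N α for some non-terminal N (the right-hand side begins with the left-hand side itself).

C → C g: LEFT RECURSIVE (starts with C)
C → g *: starts with g
C → * C: starts with '*'

The grammar has direct left recursion on: C.

Answer: Yes, C is left-recursive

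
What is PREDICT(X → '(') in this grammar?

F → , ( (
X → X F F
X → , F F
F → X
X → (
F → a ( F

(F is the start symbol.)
{ '(' }

PREDICT(X → '(') = (FIRST(RHS) \ {ε}) ∪ (FOLLOW(X) if ε ∈ FIRST(RHS), i.e. RHS ⇒* ε)
FIRST('(') = { '(' }
ε ∉ FIRST('('), so FOLLOW(X) is not added.
PREDICT(X → '(') = { '(' }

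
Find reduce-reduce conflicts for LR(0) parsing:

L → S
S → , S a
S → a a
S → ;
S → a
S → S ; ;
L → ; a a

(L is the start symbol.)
No reduce-reduce conflicts

A reduce-reduce conflict occurs when an LR(0) state has two complete items [A → α .] and [B → β .] — both call for a reduction, and with no lookahead the parser cannot choose between them.

Augment with L' → L and build the canonical LR(0) collection (I0 = CLOSURE({[L' → . L]}), then GOTO on every symbol after a dot until no new states appear). It has 14 states:
  I0: { [L → . ; a a], [L → . S], [L' → . L], [S → . , S a], [S → . ;], [S → . S ; ;], [S → . a a], [S → . a] }  — shift
  I1: { [S → , . S a], [S → . , S a], [S → . ;], [S → . S ; ;], [S → . a a], [S → . a] }  — shift
  I2: { [L → ; . a a], [S → ; .] }  — shift, reduce
  I3: { [L' → L .] }  — accept
  I4: { [L → S .], [S → S . ; ;] }  — shift, reduce
  I5: { [S → a . a], [S → a .] }  — shift, reduce
  I6: { [S → a a .] }  — reduce
  I7: { [S → S ; . ;] }  — shift
  I8: { [S → S ; ; .] }  — reduce
  I9: { [L → ; a . a] }  — shift
  I10: { [L → ; a a .] }  — reduce
  I11: { [S → ; .] }  — reduce
  I12: { [S → , S . a], [S → S . ; ;] }  — shift
  I13: { [S → , S a .] }  — reduce

No state contains more than one complete item.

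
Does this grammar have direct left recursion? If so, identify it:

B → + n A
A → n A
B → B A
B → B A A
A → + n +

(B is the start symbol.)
Yes, B is left-recursive

Direct left recursion occurs when N → N α for some non-terminal N (the right-hand side begins with the left-hand side itself).

B → + n A: starts with '+'
A → n A: starts with n
B → B A: LEFT RECURSIVE (starts with B)
B → B A A: LEFT RECURSIVE (starts with B)
A → + n +: starts with '+'

The grammar has direct left recursion on: B.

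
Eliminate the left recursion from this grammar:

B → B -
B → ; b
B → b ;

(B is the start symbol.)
B → ; b B'
B → b ; B'
B' → - B'
B' → ε

B is directly left-recursive. The standard transformation for
  A → A α₁ | ... | A α_m | β₁ | ... | β_n
is
  A  → β₁ A' | ... | β_n A'
  A' → α₁ A' | ... | α_m A' | ε

B → ; b becomes B → ; b B'
B → b ; becomes B → b ; B'
B → B - becomes B' → - B'
Add B' → ε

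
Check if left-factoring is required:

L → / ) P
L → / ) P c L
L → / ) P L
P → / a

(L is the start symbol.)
Yes, L has productions with common prefix '/ ) P'

Left-factoring is needed when two productions for the same non-terminal
share a common prefix on the right-hand side.

Productions for L:
  L → / ) P
  L → / ) P c L
  L → / ) P L

Found common prefix '/ ) P' in productions for L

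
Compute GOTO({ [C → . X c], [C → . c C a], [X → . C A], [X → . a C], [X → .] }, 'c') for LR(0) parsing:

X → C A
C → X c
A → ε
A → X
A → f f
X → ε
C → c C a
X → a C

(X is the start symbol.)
GOTO(I, 'c') = CLOSURE({ [A → αX.β] : [A → α.Xβ] ∈ I, X = 'c' })

Items with dot before 'c', with the dot advanced:
  [C → . c C a] → [C → c . C a]
Closure of the advanced items:
  [C → c . C a] has the dot before C: add [C → . X c], [C → . c C a]
  [C → . X c] has the dot before X: add [X → . C A], [X → .], [X → . a C]

GOTO = { [C → . X c], [C → . c C a], [C → c . C a], [X → . C A], [X → . a C], [X → .] }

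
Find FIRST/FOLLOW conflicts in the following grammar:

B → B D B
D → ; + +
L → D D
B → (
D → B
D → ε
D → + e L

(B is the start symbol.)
A FIRST/FOLLOW conflict occurs when a non-terminal N has a nullable alternative N → β (β ⇒* ε) and another alternative N → α with FIRST(α) ∩ FOLLOW(N) ≠ ∅: on such a lookahead the parser cannot decide between expanding α and letting N vanish via β.

Nullable non-terminals: D, L.
FIRST sets used below: FIRST(B) = { '(' }

D: nullable alternative(s) D → ε; FOLLOW(D) = { '(', '+', ';' }
  D → ; + +: FIRST \ {ε} = { ';' } — overlaps FOLLOW(D) on { ';' }: CONFLICT
  D → B: FIRST \ {ε} = { '(' } — overlaps FOLLOW(D) on { '(' }: CONFLICT
  D → ε: FIRST \ {ε} = { } — this is the only nullable alternative, skip
  D → + e L: FIRST \ {ε} = { '+' } — overlaps FOLLOW(D) on { '+' }: CONFLICT
L has a nullable alternative but only one production, so nothing to check.

B has no nullable alternative, so no FIRST/FOLLOW check is needed there.

So the grammar has 3 FIRST/FOLLOW conflicts (marked CONFLICT above).

Answer: Yes. D → ';' '+' '+' with FOLLOW(D) on { ';' }; D → B with FOLLOW(D) on { '(' }; D → '+' e L with FOLLOW(D) on { '+' }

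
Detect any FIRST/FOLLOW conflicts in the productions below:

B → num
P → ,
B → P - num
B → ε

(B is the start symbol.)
No FIRST/FOLLOW conflicts.

Nullable non-terminals: B.
FIRST sets used below: FIRST(P) = { ',' }

B: nullable alternative(s) B → ε; FOLLOW(B) = { $ }
  B → num: FIRST \ {ε} = { 'num' } — disjoint from FOLLOW(B)
  B → P - num: FIRST \ {ε} = { ',' } — disjoint from FOLLOW(B)
  B → ε: FIRST \ {ε} = { } — this is the only nullable alternative, skip

P has no nullable alternative, so no FIRST/FOLLOW check is needed there.

No FIRST/FOLLOW conflicts found.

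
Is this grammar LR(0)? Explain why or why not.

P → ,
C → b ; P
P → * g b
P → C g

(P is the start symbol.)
A grammar is LR(0) if no state in the canonical LR(0) collection has:
  - both a shift item (dot before a terminal) and a complete item (shift-reduce conflict), or
  - two or more complete items (reduce-reduce conflict; the accept item [P' → P .] counts as a complete item here).

Augment with P' → P and build the canonical LR(0) collection (I0 = CLOSURE({[P' → . P]}), then GOTO on every symbol after a dot until no new states appear). It has 11 states:
  I0: { [C → . b ; P], [P → . * g b], [P → . ,], [P → . C g], [P' → . P] }  — shift
  I1: { [P → * . g b] }  — shift
  I2: { [P → , .] }  — reduce
  I3: { [P → C . g] }  — shift
  I4: { [P' → P .] }  — accept
  I5: { [C → b . ; P] }  — shift
  I6: { [C → . b ; P], [C → b ; . P], [P → . * g b], [P → . ,], [P → . C g] }  — shift
  I7: { [C → b ; P .] }  — reduce
  I8: { [P → C g .] }  — reduce
  I9: { [P → * g . b] }  — shift
  I10: { [P → * g b .] }  — reduce

Every state is either a pure shift/goto state or contains exactly one complete item and nothing to shift — no conflicts. The grammar is LR(0).

Answer: Yes, the grammar is LR(0)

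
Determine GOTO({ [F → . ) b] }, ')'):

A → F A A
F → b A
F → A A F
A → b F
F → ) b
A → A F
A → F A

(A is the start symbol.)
GOTO(I, ')') = CLOSURE({ [A → αX.β] : [A → α.Xβ] ∈ I, X = ')' })

Items with dot before ')', with the dot advanced:
  [F → . ) b] → [F → ) . b]
Closure adds nothing (no advanced item has the dot before a non-terminal).

GOTO = { [F → ) . b] }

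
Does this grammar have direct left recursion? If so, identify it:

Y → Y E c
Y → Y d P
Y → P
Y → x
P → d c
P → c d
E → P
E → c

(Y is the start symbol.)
Yes, Y is left-recursive

Y → Y E c: LEFT RECURSIVE (starts with Y)
Y → Y d P: LEFT RECURSIVE (starts with Y)
Y → P: starts with P
Y → x: starts with x
P → d c: starts with d
P → c d: starts with c
E → P: starts with P
E → c: starts with c

The grammar has direct left recursion on: Y.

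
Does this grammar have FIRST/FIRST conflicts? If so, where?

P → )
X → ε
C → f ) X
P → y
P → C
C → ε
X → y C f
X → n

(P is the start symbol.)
A FIRST/FIRST conflict occurs when two productions N → α and N → β for the same non-terminal have FIRST(α) ∩ FIRST(β) ≠ ∅ (with ε ∈ FIRST of a nullable right-hand side, so two nullable alternatives also conflict).

FIRST sets of the non-terminals at (or reachable through a nullable prefix from) the front of some alternative:
  FIRST(C) = { 'f', ε }

Productions for P:
  P → ): FIRST = { ')' }
  P → y: FIRST = { 'y' }
  P → C: FIRST = { 'f', ε }
Productions for X:
  X → ε: FIRST = { ε }
  X → y C f: FIRST = { 'y' }
  X → n: FIRST = { 'n' }
Productions for C:
  C → f ) X: FIRST = { 'f' }
  C → ε: FIRST = { ε }

All alternatives of each non-terminal have pairwise disjoint FIRST sets.

Answer: No FIRST/FIRST conflicts.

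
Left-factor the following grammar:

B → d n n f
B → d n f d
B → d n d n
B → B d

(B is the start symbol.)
B → d n B'
B' → n f
B' → f d
B' → d n
B → B d

Left-factoring transforms A → αβ₁ | αβ₂ into A → αA' and A' → β₁ | β₂
(α is the longest common prefix among the alternatives). Repeat until
no nonterminal has two alternatives with a common prefix.

Round 1: B has alternatives sharing prefix 'd n'. Introduce B': B → d n B'
  Add: B' → n f
  Add: B' → f d
  Add: B' → d n

No remaining common prefixes — done.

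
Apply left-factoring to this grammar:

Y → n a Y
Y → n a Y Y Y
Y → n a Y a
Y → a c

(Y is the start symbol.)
Left-factoring transforms A → αβ₁ | αβ₂ into A → αA' and A' → β₁ | β₂
(α is the longest common prefix among the alternatives). Repeat until
no nonterminal has two alternatives with a common prefix.

Round 1: Y has alternatives sharing prefix 'n a Y'. Introduce Y': Y → n a Y Y'
  Add: Y' → ε
  Add: Y' → Y Y
  Add: Y' → a

No remaining common prefixes — done.

Resulting grammar:
Y → n a Y Y'
Y' → ε
Y' → Y Y
Y' → a
Y → a c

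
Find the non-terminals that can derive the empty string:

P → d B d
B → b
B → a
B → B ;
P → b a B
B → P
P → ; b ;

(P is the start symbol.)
There are no ε-productions, so no non-terminal can derive ε.
No non-terminals are nullable.

Answer: None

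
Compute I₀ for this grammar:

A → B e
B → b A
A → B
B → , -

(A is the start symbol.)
{ [A → . B e], [A → . B], [A' → . A], [B → . , -], [B → . b A] }

First, augment the grammar with A' → A
I₀ = CLOSURE({ [A' → . A] }):
  [A' → . A] has the dot before A: add [A → . B e], [A → . B]
  [A → . B e] has the dot before B: add [B → . b A], [B → . , -]
No further items can be added.

I₀ = { [A → . B e], [A → . B], [A' → . A], [B → . , -], [B → . b A] }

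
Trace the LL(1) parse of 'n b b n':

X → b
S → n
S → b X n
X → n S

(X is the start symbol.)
LL(1) parsing maintains a stack (initially the start symbol over $) and the input. At each step: if the stack top is a terminal, match it against the current input token; if it is a non-terminal N, replace it with the RHS of M[N, lookahead] (the unique production whose predict set contains the lookahead).

Stack is shown with the top on the left.

Stack    Input      Action
--------------------------
X $      n b b n $  output X → n S
n S $    n b b n $  match 'n'
S $      b b n $    output S → b X n
b X n $  b b n $    match 'b'
X n $    b n $      output X → b
b n $    b n $      match 'b'
n $      n $        match 'n'
$        $          accept

The string is accepted.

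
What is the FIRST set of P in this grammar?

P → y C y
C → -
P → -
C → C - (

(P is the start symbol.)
{ '-', 'y' }

To compute FIRST(P), examine every production with P on the left-hand side, reading each right-hand side left to right until a non-nullable symbol is reached.

From P → y C y:
  - y is a terminal: add 'y' and stop
From P → -:
  - '-' is a terminal: add '-' and stop

Collecting: FIRST(P) = { '-', 'y' }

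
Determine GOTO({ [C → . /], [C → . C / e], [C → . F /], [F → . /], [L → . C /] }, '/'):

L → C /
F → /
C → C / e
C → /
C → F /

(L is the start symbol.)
GOTO(I, '/') = CLOSURE({ [A → αX.β] : [A → α.Xβ] ∈ I, X = '/' })

Items with dot before '/', with the dot advanced:
  [C → . /] → [C → / .]
  [F → . /] → [F → / .]
Closure adds nothing (no advanced item has the dot before a non-terminal).

GOTO = { [C → / .], [F → / .] }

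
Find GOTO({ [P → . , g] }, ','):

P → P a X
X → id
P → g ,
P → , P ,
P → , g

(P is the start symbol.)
{ [P → , . g] }

GOTO(I, ',') = CLOSURE({ [A → αX.β] : [A → α.Xβ] ∈ I, X = ',' })

Items with dot before ',', with the dot advanced:
  [P → . , g] → [P → , . g]
Closure adds nothing (no advanced item has the dot before a non-terminal).

GOTO = { [P → , . g] }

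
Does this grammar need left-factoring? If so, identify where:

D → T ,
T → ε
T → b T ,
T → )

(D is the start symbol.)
Left-factoring is needed when two productions for the same non-terminal
share a common prefix on the right-hand side.

Productions for T:
  T → ε
  T → b T ,
  T → )

No common prefixes found.

Answer: No, left-factoring is not needed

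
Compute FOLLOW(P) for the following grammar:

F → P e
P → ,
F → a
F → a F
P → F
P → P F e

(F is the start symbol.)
To compute FOLLOW(P), find every occurrence of P on a right-hand side N → α P β: add FIRST(β) \ {ε}, and if β is empty or nullable also add FOLLOW(N). Iterate to a fixed point.

In F → P e: P is followed by e, add FIRST(e) \ {ε} = { 'e' }
In P → P F e: P is followed by F e, add FIRST(F e) \ {ε} = { ',', 'a' }

Taking the union: FOLLOW(P) = { ',', 'a', 'e' }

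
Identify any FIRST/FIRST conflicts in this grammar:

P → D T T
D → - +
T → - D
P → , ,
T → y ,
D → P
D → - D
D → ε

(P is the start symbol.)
A FIRST/FIRST conflict occurs when two productions N → α and N → β for the same non-terminal have FIRST(α) ∩ FIRST(β) ≠ ∅ (with ε ∈ FIRST of a nullable right-hand side, so two nullable alternatives also conflict).

FIRST sets of the non-terminals at (or reachable through a nullable prefix from) the front of some alternative:
  FIRST(D) = { ',', '-', 'y', ε }
  FIRST(T) = { '-', 'y' }
  FIRST(P) = { ',', '-', 'y' }

Productions for P:
  P → D T T: FIRST = { ',', '-', 'y' }
  P → , ,: FIRST = { ',' }
Productions for D:
  D → - +: FIRST = { '-' }
  D → P: FIRST = { ',', '-', 'y' }
  D → - D: FIRST = { '-' }
  D → ε: FIRST = { ε }
Productions for T:
  T → - D: FIRST = { '-' }
  T → y ,: FIRST = { 'y' }

Conflict for P: P → D T T and P → , ,
  Overlap: { ',' }
Conflict for D: D → - + and D → P
  Overlap: { '-' }
Conflict for D: D → - + and D → - D
  Overlap: { '-' }
Conflict for D: D → P and D → - D
  Overlap: { '-' }

Answer: Yes. P → D T T / P → ',' ',' on { ',' }; D → '-' '+' / D → P on { '-' }; D → '-' '+' / D → '-' D on { '-' }; D → P / D → '-' D on { '-' }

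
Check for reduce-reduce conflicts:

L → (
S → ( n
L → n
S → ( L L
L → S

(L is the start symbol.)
Yes — I6: [L → n .] vs [S → ( n .]

A reduce-reduce conflict occurs when an LR(0) state has two complete items [A → α .] and [B → β .] — both call for a reduction, and with no lookahead the parser cannot choose between them.

Augment with L' → L and build the canonical LR(0) collection (I0 = CLOSURE({[L' → . L]}), then GOTO on every symbol after a dot until no new states appear). It has 8 states:
  I0: { [L → . (], [L → . S], [L → . n], [L' → . L], [S → . ( L L], [S → . ( n] }  — shift
  I1: { [L → ( .], [L → . (], [L → . S], [L → . n], [S → ( . L L], [S → ( . n], [S → . ( L L], [S → . ( n] }  — shift, reduce
  I2: { [L' → L .] }  — accept
  I3: { [L → S .] }  — reduce
  I4: { [L → n .] }  — reduce
  I5: { [L → . (], [L → . S], [L → . n], [S → ( L . L], [S → . ( L L], [S → . ( n] }  — shift
  I6: { [L → n .], [S → ( n .] }  — 2 reduces
  I7: { [S → ( L L .] }  — reduce

I6 contains complete items [L → n .], [S → ( n .] — reduce-reduce conflict.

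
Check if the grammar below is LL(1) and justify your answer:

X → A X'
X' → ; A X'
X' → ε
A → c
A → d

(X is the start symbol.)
Relevant sets:
  FOLLOW(X') = { $ }

For X':
  PREDICT(X' → ';' A X') = { ';' }
  PREDICT(X' → ε) = { $ }
For A:
  PREDICT(A → c) = { 'c' }
  PREDICT(A → d) = { 'd' }
X has a single production, so nothing to check there.

All predict sets are disjoint. The grammar IS LL(1).

Answer: Yes, the grammar is LL(1).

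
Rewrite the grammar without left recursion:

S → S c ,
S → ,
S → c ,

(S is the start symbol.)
S is directly left-recursive. The standard transformation for
  A → A α₁ | ... | A α_m | β₁ | ... | β_n
is
  A  → β₁ A' | ... | β_n A'
  A' → α₁ A' | ... | α_m A' | ε

S → , becomes S → , S'
S → c , becomes S → c , S'
S → S c , becomes S' → c , S'
Add S' → ε

Resulting grammar:
S → , S'
S → c , S'
S' → c , S'
S' → ε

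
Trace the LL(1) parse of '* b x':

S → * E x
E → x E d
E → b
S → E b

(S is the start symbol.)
LL(1) parsing maintains a stack (initially the start symbol over $) and the input. At each step: if the stack top is a terminal, match it against the current input token; if it is a non-terminal N, replace it with the RHS of M[N, lookahead] (the unique production whose predict set contains the lookahead).

Stack is shown with the top on the left.

Stack    Input    Action
------------------------
S $      * b x $  output S → * E x
* E x $  * b x $  match '*'
E x $    b x $    output E → b
b x $    b x $    match 'b'
x $      x $      match 'x'
$        $        accept

The string is accepted.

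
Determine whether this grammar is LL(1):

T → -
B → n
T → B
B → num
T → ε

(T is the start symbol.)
A grammar is LL(1) if for each non-terminal N with multiple productions, the predict sets of those productions are pairwise disjoint, where PREDICT(N → α) = (FIRST(α) \ {ε}) ∪ (FOLLOW(N) if α ⇒* ε).

Relevant sets:
  FIRST(B) = { 'n', 'num' }
  FOLLOW(T) = { $ }

For T:
  PREDICT(T → '-') = { '-' }
  PREDICT(T → B) = { 'n', 'num' }
  PREDICT(T → ε) = { $ }
For B:
  PREDICT(B → n) = { 'n' }
  PREDICT(B → num) = { 'num' }

All predict sets are disjoint. The grammar IS LL(1).

Answer: Yes, the grammar is LL(1).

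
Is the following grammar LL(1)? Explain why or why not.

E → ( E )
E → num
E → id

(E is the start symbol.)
Yes, the grammar is LL(1).

A grammar is LL(1) if for each non-terminal N with multiple productions, the predict sets of those productions are pairwise disjoint, where PREDICT(N → α) = (FIRST(α) \ {ε}) ∪ (FOLLOW(N) if α ⇒* ε).

For E:
  PREDICT(E → '(' E ')') = { '(' }
  PREDICT(E → num) = { 'num' }
  PREDICT(E → id) = { 'id' }

All predict sets are disjoint. The grammar IS LL(1).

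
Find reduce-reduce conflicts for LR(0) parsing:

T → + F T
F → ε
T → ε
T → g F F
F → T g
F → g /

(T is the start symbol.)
Yes — I1: [F → .] vs [T → .]; I3: [F → .] vs [T → .]; I4: [F → .] vs [T → .]; I6: [F → .] vs [T → .]

A reduce-reduce conflict occurs when an LR(0) state has two complete items [A → α .] and [B → β .] — both call for a reduction, and with no lookahead the parser cannot choose between them.

Augment with T' → T and build the canonical LR(0) collection (I0 = CLOSURE({[T' → . T]}), then GOTO on every symbol after a dot until no new states appear). It has 12 states:
  I0: { [T → . + F T], [T → . g F F], [T → .], [T' → . T] }  — shift, reduce
  I1: { [F → . T g], [F → . g /], [F → .], [T → + . F T], [T → . + F T], [T → . g F F], [T → .] }  — shift, 2 reduces
  I2: { [T' → T .] }  — accept
  I3: { [F → . T g], [F → . g /], [F → .], [T → . + F T], [T → . g F F], [T → .], [T → g . F F] }  — shift, 2 reduces
  I4: { [F → . T g], [F → . g /], [F → .], [T → . + F T], [T → . g F F], [T → .], [T → g F . F] }  — shift, 2 reduces
  I5: { [F → T . g] }  — shift
  I6: { [F → . T g], [F → . g /], [F → .], [F → g . /], [T → . + F T], [T → . g F F], [T → .], [T → g . F F] }  — shift, 2 reduces
  I7: { [F → g / .] }  — reduce
  I8: { [F → T g .] }  — reduce
  I9: { [T → g F F .] }  — reduce
  I10: { [T → + F . T], [T → . + F T], [T → . g F F], [T → .] }  — shift, reduce
  I11: { [T → + F T .] }  — reduce

I1 contains complete items [F → .], [T → .] — reduce-reduce conflict.
I3 contains complete items [F → .], [T → .] — reduce-reduce conflict.
I4 contains complete items [F → .], [T → .] — reduce-reduce conflict.
I6 contains complete items [F → .], [T → .] — reduce-reduce conflict.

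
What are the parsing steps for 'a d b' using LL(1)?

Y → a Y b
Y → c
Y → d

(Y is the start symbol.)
LL(1) parsing maintains a stack (initially the start symbol over $) and the input. At each step: if the stack top is a terminal, match it against the current input token; if it is a non-terminal N, replace it with the RHS of M[N, lookahead] (the unique production whose predict set contains the lookahead).

Stack is shown with the top on the left.

Stack    Input    Action
------------------------
Y $      a d b $  output Y → a Y b
a Y b $  a d b $  match 'a'
Y b $    d b $    output Y → d
d b $    d b $    match 'd'
b $      b $      match 'b'
$        $        accept

The string is accepted.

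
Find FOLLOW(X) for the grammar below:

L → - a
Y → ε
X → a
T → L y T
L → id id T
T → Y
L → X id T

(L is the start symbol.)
{ 'id' }

In L → X id T: X is followed by id T, add FIRST(id T) \ {ε} = { 'id' }

Taking the union: FOLLOW(X) = { 'id' }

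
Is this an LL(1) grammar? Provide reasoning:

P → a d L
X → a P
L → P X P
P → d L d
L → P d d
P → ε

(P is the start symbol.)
A grammar is LL(1) if for each non-terminal N with multiple productions, the predict sets of those productions are pairwise disjoint, where PREDICT(N → α) = (FIRST(α) \ {ε}) ∪ (FOLLOW(N) if α ⇒* ε).

Relevant sets:
  FIRST(P) = { 'a', 'd', ε }
  FIRST(X) = { 'a' }
  FOLLOW(P) = { $, 'a', 'd' }

For P:
  PREDICT(P → a d L) = { 'a' }
  PREDICT(P → d L d) = { 'd' }
  PREDICT(P → ε) = { $, 'a', 'd' }
For L:
  PREDICT(L → P X P) = { 'a', 'd' }
  PREDICT(L → P d d) = { 'a', 'd' }
X has a single production, so nothing to check there.

Conflict found: Predict set conflict for P: { 'a' }
The grammar is NOT LL(1).

Answer: No. Predict set conflict for P: { 'a' }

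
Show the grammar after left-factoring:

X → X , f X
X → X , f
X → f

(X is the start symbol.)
X → X , f X'
X' → X
X' → ε
X → f

Left-factoring transforms A → αβ₁ | αβ₂ into A → αA' and A' → β₁ | β₂
(α is the longest common prefix among the alternatives). Repeat until
no nonterminal has two alternatives with a common prefix.

Round 1: X has alternatives sharing prefix 'X , f'. Introduce X': X → X , f X'
  Add: X' → X
  Add: X' → ε

No remaining common prefixes — done.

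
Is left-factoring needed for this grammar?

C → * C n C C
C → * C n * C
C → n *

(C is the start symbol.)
Yes, C has productions with common prefix '* C n'

Left-factoring is needed when two productions for the same non-terminal
share a common prefix on the right-hand side.

Productions for C:
  C → * C n C C
  C → * C n * C
  C → n *

Found common prefix '* C n' in productions for C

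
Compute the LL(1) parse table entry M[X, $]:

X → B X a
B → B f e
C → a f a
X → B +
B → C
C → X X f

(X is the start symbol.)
Empty (error entry)

To find M[X, $], we find productions for X where $ is in the predict set (PREDICT(N → α) = (FIRST(α) \ {ε}) ∪ (FOLLOW(N) if α ⇒* ε)).

Relevant sets:
  FIRST(B) = { 'a' }

X → B X a: PREDICT = { 'a' }
X → B +: PREDICT = { 'a' }

M[X, $] is empty (no production applies)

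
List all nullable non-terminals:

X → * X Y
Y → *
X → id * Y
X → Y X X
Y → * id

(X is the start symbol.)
A non-terminal is nullable if it can derive ε (the empty string): either it has an ε-production, or it has a production whose right-hand side consists entirely of nullable non-terminals.

There are no ε-productions, so no non-terminal can derive ε.
No non-terminals are nullable.

Answer: None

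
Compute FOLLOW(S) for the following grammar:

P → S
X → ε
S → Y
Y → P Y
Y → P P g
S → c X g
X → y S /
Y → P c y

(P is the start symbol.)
To compute FOLLOW(S), find every occurrence of S on a right-hand side N → α S β: add FIRST(β) \ {ε}, and if β is empty or nullable also add FOLLOW(N). Iterate to a fixed point.

In P → S: S is at the end, add FOLLOW(P)
In X → y S /: S is followed by '/', add FIRST('/') \ {ε} = { '/' }

The FOLLOW sets referred to above (computed the same way, to a fixed point):
  FOLLOW(P) = { $, 'c', 'g' }

Taking the union: FOLLOW(S) = { $, '/', 'c', 'g' }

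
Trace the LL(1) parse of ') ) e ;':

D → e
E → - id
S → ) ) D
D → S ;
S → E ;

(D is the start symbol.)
Stack is shown with the top on the left.

Stack      Input      Action
----------------------------
D $        ) ) e ; $  output D → S ;
S ; $      ) ) e ; $  output S → ) ) D
) ) D ; $  ) ) e ; $  match ')'
) D ; $    ) e ; $    match ')'
D ; $      e ; $      output D → e
e ; $      e ; $      match 'e'
; $        ; $        match ';'
$          $          accept

The string is accepted.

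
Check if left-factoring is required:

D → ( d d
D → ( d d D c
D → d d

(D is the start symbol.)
Left-factoring is needed when two productions for the same non-terminal
share a common prefix on the right-hand side.

Productions for D:
  D → ( d d
  D → ( d d D c
  D → d d

Found common prefix '( d d' in productions for D

Answer: Yes, D has productions with common prefix '( d d'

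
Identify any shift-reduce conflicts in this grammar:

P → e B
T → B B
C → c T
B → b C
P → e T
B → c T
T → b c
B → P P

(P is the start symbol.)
Yes — I3: [P → e B .] vs [B → . b C]; I15: [T → b c .] vs [B → . b C]

Augment with P' → P and build the canonical LR(0) collection (I0 = CLOSURE({[P' → . P]}), then GOTO on every symbol after a dot until no new states appear). It has 17 states:
  I0: { [P → . e B], [P → . e T], [P' → . P] }  — shift
  I1: { [P' → P .] }  — accept
  I2: { [B → . P P], [B → . b C], [B → . c T], [P → . e B], [P → . e T], [P → e . B], [P → e . T], [T → . B B], [T → . b c] }  — shift
  I3: { [B → . P P], [B → . b C], [B → . c T], [P → . e B], [P → . e T], [P → e B .], [T → B . B] }  — shift, reduce
  I4: { [B → P . P], [P → . e B], [P → . e T] }  — shift
  I5: { [P → e T .] }  — reduce
  I6: { [B → b . C], [C → . c T], [T → b . c] }  — shift
  I7: { [B → . P P], [B → . b C], [B → . c T], [B → c . T], [P → . e B], [P → . e T], [T → . B B], [T → . b c] }  — shift
  I8: { [B → . P P], [B → . b C], [B → . c T], [P → . e B], [P → . e T], [T → B . B] }  — shift
  I9: { [B → c T .] }  — reduce
  I10: { [T → B B .] }  — reduce
  I11: { [B → b . C], [C → . c T] }  — shift
  I12: { [B → b C .] }  — reduce
  I13: { [B → . P P], [B → . b C], [B → . c T], [C → c . T], [P → . e B], [P → . e T], [T → . B B], [T → . b c] }  — shift
  I14: { [C → c T .] }  — reduce
  I15: { [B → . P P], [B → . b C], [B → . c T], [C → c . T], [P → . e B], [P → . e T], [T → . B B], [T → . b c], [T → b c .] }  — shift, reduce
  I16: { [B → P P .] }  — reduce

I3 contains reduce item [P → e B .] and shift items [B → . b C], [B → . c T], [P → . e B], [P → . e T] — shift-reduce conflict.
I15 contains reduce item [T → b c .] and shift items [B → . b C], [B → . c T], [P → . e B], [P → . e T], [T → . b c] — shift-reduce conflict.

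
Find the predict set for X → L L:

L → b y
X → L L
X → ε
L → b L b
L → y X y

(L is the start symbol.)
{ 'b', 'y' }

PREDICT(X → L L) = (FIRST(RHS) \ {ε}) ∪ (FOLLOW(X) if ε ∈ FIRST(RHS), i.e. RHS ⇒* ε)
FIRST(L) = { 'b', 'y' }
FIRST(L L) = { 'b', 'y' }
ε ∉ FIRST(L L), so FOLLOW(X) is not added.
PREDICT(X → L L) = { 'b', 'y' }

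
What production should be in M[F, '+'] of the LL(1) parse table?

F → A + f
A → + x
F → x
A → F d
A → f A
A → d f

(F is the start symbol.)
F → A + f

To find M[F, '+'], we find productions for F where '+' is in the predict set (PREDICT(N → α) = (FIRST(α) \ {ε}) ∪ (FOLLOW(N) if α ⇒* ε)).

Relevant sets:
  FIRST(A) = { '+', 'd', 'f', 'x' }

F → A + f: PREDICT = { '+', 'd', 'f', 'x' }
  '+' is in predict set, so this production goes in M[F, '+']
F → x: PREDICT = { 'x' }

M[F, '+'] = F → A + f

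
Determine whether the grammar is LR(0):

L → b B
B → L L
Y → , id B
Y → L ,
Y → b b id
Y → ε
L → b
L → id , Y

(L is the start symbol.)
No. Shift-reduce conflict between [L → b .] and [L → . b]

Augment with L' → L and build the canonical LR(0) collection (I0 = CLOSURE({[L' → . L]}), then GOTO on every symbol after a dot until no new states appear). It has 17 states:
  I0: { [L → . b B], [L → . b], [L → . id , Y], [L' → . L] }  — shift
  I1: { [L' → L .] }  — accept
  I2: { [B → . L L], [L → . b B], [L → . b], [L → . id , Y], [L → b . B], [L → b .] }  — shift, reduce
  I3: { [L → id . , Y] }  — shift
  I4: { [L → . b B], [L → . b], [L → . id , Y], [L → id , . Y], [Y → . , id B], [Y → . L ,], [Y → . b b id], [Y → .] }  — shift, reduce
  I5: { [Y → , . id B] }  — shift
  I6: { [Y → L . ,] }  — shift
  I7: { [L → id , Y .] }  — reduce
  I8: { [B → . L L], [L → . b B], [L → . b], [L → . id , Y], [L → b . B], [L → b .], [Y → b . b id] }  — shift, reduce
  I9: { [L → b B .] }  — reduce
  I10: { [B → L . L], [L → . b B], [L → . b], [L → . id , Y] }  — shift
  I11: { [B → . L L], [L → . b B], [L → . b], [L → . id , Y], [L → b . B], [L → b .], [Y → b b . id] }  — shift, reduce
  I12: { [L → id . , Y], [Y → b b id .] }  — shift, reduce
  I13: { [B → L L .] }  — reduce
  I14: { [Y → L , .] }  — reduce
  I15: { [B → . L L], [L → . b B], [L → . b], [L → . id , Y], [Y → , id . B] }  — shift
  I16: { [Y → , id B .] }  — reduce

Conflict in state I2:
  Shift-reduce conflict between [L → b .] and [L → . b]
So the grammar is NOT LR(0).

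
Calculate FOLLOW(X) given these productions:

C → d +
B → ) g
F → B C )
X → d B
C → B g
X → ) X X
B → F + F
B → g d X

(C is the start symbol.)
{ ')', 'd', 'g' }

To compute FOLLOW(X), find every occurrence of X on a right-hand side N → α X β: add FIRST(β) \ {ε}, and if β is empty or nullable also add FOLLOW(N). Iterate to a fixed point.

In X → ) X X: X is followed by X, add FIRST(X) \ {ε} = { ')', 'd' }
In X → ) X X: X is at the end; this adds FOLLOW(X) to itself — nothing new
In B → g d X: X is at the end, add FOLLOW(B)

The FOLLOW sets referred to above (computed the same way, to a fixed point):
  FOLLOW(B) = { ')', 'd', 'g' }

Taking the union: FOLLOW(X) = { ')', 'd', 'g' }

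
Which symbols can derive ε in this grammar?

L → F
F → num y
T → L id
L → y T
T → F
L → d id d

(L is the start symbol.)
None

A non-terminal is nullable if it can derive ε (the empty string): either it has an ε-production, or it has a production whose right-hand side consists entirely of nullable non-terminals.

There are no ε-productions, so no non-terminal can derive ε.
No non-terminals are nullable.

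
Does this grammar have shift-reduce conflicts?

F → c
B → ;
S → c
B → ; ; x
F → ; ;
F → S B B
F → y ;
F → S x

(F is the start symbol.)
Yes — I7: [B → ; .] vs [B → ; . ; x]

A shift-reduce conflict occurs when an LR(0) state has both:
  - a complete (reduce) item [A → α .] (dot at the end), and
  - a shift item [B → β . c γ] (dot before a terminal).

Augment with F' → F and build the canonical LR(0) collection (I0 = CLOSURE({[F' → . F]}), then GOTO on every symbol after a dot until no new states appear). It has 14 states:
  I0: { [F → . ; ;], [F → . S B B], [F → . S x], [F → . c], [F → . y ;], [F' → . F], [S → . c] }  — shift
  I1: { [F → ; . ;] }  — shift
  I2: { [F' → F .] }  — accept
  I3: { [B → . ; ; x], [B → . ;], [F → S . B B], [F → S . x] }  — shift
  I4: { [F → c .], [S → c .] }  — 2 reduces
  I5: { [F → y . ;] }  — shift
  I6: { [F → y ; .] }  — reduce
  I7: { [B → ; . ; x], [B → ; .] }  — shift, reduce
  I8: { [B → . ; ; x], [B → . ;], [F → S B . B] }  — shift
  I9: { [F → S x .] }  — reduce
  I10: { [F → S B B .] }  — reduce
  I11: { [B → ; ; . x] }  — shift
  I12: { [B → ; ; x .] }  — reduce
  I13: { [F → ; ; .] }  — reduce

I7 contains reduce item [B → ; .] and shift item [B → ; . ; x] — shift-reduce conflict.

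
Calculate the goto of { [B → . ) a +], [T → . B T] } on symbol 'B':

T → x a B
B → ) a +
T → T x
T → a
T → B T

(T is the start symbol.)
GOTO(I, 'B') = CLOSURE({ [A → αX.β] : [A → α.Xβ] ∈ I, X = 'B' })

Items with dot before 'B', with the dot advanced:
  [T → . B T] → [T → B . T]
Closure of the advanced items:
  [T → B . T] has the dot before T: add [T → . x a B], [T → . T x], [T → . a], [T → . B T]
  [T → . B T] has the dot before B: add [B → . ) a +]

GOTO = { [B → . ) a +], [T → . B T], [T → . T x], [T → . a], [T → . x a B], [T → B . T] }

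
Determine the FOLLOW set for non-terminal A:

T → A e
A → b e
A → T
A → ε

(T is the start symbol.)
In T → A e: A is followed by e, add FIRST(e) \ {ε} = { 'e' }

Taking the union: FOLLOW(A) = { 'e' }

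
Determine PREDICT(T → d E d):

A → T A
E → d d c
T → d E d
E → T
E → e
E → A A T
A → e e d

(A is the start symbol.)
PREDICT(T → d E d) = (FIRST(RHS) \ {ε}) ∪ (FOLLOW(T) if ε ∈ FIRST(RHS), i.e. RHS ⇒* ε)
FIRST(d E d) = { 'd' }
ε ∉ FIRST(d E d), so FOLLOW(T) is not added.
PREDICT(T → d E d) = { 'd' }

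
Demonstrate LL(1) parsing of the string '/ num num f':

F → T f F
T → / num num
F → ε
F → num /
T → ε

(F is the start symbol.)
LL(1) parsing maintains a stack (initially the start symbol over $) and the input. At each step: if the stack top is a terminal, match it against the current input token; if it is a non-terminal N, replace it with the RHS of M[N, lookahead] (the unique production whose predict set contains the lookahead).

Stack is shown with the top on the left.

Stack            Input          Action
--------------------------------------
F $              / num num f $  output F → T f F
T f F $          / num num f $  output T → / num num
/ num num f F $  / num num f $  match '/'
num num f F $    num num f $    match 'num'
num f F $        num f $        match 'num'
f F $            f $            match 'f'
F $              $              output F → ε
$                $              accept

The string is accepted.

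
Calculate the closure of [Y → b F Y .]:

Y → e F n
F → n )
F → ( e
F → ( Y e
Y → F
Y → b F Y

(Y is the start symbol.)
{ [Y → b F Y .] }

Start with: [Y → b F Y .]
The dot is at the end, so nothing is added.

CLOSURE = { [Y → b F Y .] }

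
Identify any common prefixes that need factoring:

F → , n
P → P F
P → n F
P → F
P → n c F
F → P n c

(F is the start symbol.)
Yes, P has productions with common prefix 'n'

Left-factoring is needed when two productions for the same non-terminal
share a common prefix on the right-hand side.

Productions for F:
  F → , n
  F → P n c
Productions for P:
  P → P F
  P → n F
  P → F
  P → n c F

Found common prefix 'n' in productions for P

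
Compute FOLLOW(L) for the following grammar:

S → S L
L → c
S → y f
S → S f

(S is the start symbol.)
{ $, 'c', 'f' }

To compute FOLLOW(L), find every occurrence of L on a right-hand side N → α L β: add FIRST(β) \ {ε}, and if β is empty or nullable also add FOLLOW(N). Iterate to a fixed point.

In S → S L: L is at the end, add FOLLOW(S)

The FOLLOW sets referred to above (computed the same way, to a fixed point):
  FOLLOW(S) = { $, 'c', 'f' }

Taking the union: FOLLOW(L) = { $, 'c', 'f' }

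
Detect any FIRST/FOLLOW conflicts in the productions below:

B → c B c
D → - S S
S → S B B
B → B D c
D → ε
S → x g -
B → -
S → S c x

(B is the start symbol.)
No FIRST/FOLLOW conflicts.

A FIRST/FOLLOW conflict occurs when a non-terminal N has a nullable alternative N → β (β ⇒* ε) and another alternative N → α with FIRST(α) ∩ FOLLOW(N) ≠ ∅: on such a lookahead the parser cannot decide between expanding α and letting N vanish via β.

Nullable non-terminals: D.

D: nullable alternative(s) D → ε; FOLLOW(D) = { 'c' }
  D → - S S: FIRST \ {ε} = { '-' } — disjoint from FOLLOW(D)
  D → ε: FIRST \ {ε} = { } — this is the only nullable alternative, skip

B, S have no nullable alternative, so no FIRST/FOLLOW check is needed there.

No FIRST/FOLLOW conflicts found.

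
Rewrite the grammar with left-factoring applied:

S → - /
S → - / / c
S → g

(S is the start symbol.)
Left-factoring transforms A → αβ₁ | αβ₂ into A → αA' and A' → β₁ | β₂
(α is the longest common prefix among the alternatives). Repeat until
no nonterminal has two alternatives with a common prefix.

Round 1: S has alternatives sharing prefix '- /'. Introduce S': S → - / S'
  Add: S' → ε
  Add: S' → / c

No remaining common prefixes — done.

Resulting grammar:
S → - / S'
S' → ε
S' → / c
S → g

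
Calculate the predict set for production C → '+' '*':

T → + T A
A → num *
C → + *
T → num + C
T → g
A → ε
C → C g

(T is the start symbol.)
PREDICT(C → '+' '*') = (FIRST(RHS) \ {ε}) ∪ (FOLLOW(C) if ε ∈ FIRST(RHS), i.e. RHS ⇒* ε)
FIRST('+' '*') = { '+' }
ε ∉ FIRST('+' '*'), so FOLLOW(C) is not added.
PREDICT(C → '+' '*') = { '+' }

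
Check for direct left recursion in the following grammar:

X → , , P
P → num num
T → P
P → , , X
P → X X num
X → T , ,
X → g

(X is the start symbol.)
Direct left recursion occurs when N → N α for some non-terminal N (the right-hand side begins with the left-hand side itself).

X → , , P: starts with ','
P → num num: starts with num
T → P: starts with P
P → , , X: starts with ','
P → X X num: starts with X
X → T , ,: starts with T
X → g: starts with g

No direct left recursion found.

Answer: No direct left recursion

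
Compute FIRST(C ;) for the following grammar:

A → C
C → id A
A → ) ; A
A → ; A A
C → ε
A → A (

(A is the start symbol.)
{ ';', 'id' }

FIRST sets of the non-terminals involved (from the grammar, by fixed-point iteration):
  FIRST(C) = { 'id', ε }

To compute FIRST(C ;), process the symbols left to right:
Symbol C is a non-terminal. Add FIRST(C) \ {ε} = { 'id' }
C is nullable (ε ∈ FIRST(C)), continue to the next symbol.
Symbol ; is a terminal. Add ';' and stop.
FIRST(C ;) = { ';', 'id' }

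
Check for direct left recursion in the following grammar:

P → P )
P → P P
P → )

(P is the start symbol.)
Yes, P is left-recursive

Direct left recursion occurs when N → N α for some non-terminal N (the right-hand side begins with the left-hand side itself).

P → P ): LEFT RECURSIVE (starts with P)
P → P P: LEFT RECURSIVE (starts with P)
P → ): starts with ')'

The grammar has direct left recursion on: P.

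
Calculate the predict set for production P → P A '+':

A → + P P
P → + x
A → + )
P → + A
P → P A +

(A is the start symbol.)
PREDICT(P → P A '+') = (FIRST(RHS) \ {ε}) ∪ (FOLLOW(P) if ε ∈ FIRST(RHS), i.e. RHS ⇒* ε)
FIRST(P) = { '+' }
FIRST(P A '+') = { '+' }
ε ∉ FIRST(P A '+'), so FOLLOW(P) is not added.
PREDICT(P → P A '+') = { '+' }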